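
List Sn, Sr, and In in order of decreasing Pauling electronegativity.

Sr is in period 5, group 2; In is in period 5, group 13; Sn is in period 5, group 14.
Atoms toward the upper right of the periodic table pull bonding electrons most strongly.
All lie in period 5, so electronegativity increases left to right.
So from highest to lowest: Sn > In > Sr.

Sn > In > Sr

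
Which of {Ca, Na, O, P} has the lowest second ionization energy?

Ca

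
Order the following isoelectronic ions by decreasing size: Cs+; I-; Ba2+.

I-, Cs+, Ba2+

All of these have 54 electrons, so size is governed by nuclear charge alone: the more protons, the stronger the pull on the same electron cloud, and the smaller the ion.
Nuclear charges: Ba2+ (Z=56), Cs+ (Z=55), I- (Z=53).
Largest to smallest: I- > Cs+ > Ba2+.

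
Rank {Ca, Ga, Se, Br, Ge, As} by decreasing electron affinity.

Ca is in period 4, group 2; Ga is in period 4, group 13; Ge is in period 4, group 14; As is in period 4, group 15; Se is in period 4, group 16; Br is in period 4, group 17.
Atoms with high Z_eff and room in the valence shell (especially the halogens) have the most exothermic electron affinities.
All lie in period 4; the across-period trend (electron affinity increases left to right) applies, with the exception below.
Note the exception: Ge has a higher electron affinity than As, contrary to the simple trend — adding an electron to As's half-filled 4p³ is unfavourable, so Ge (4p²) has the more exothermic EA.
Approximate values (kJ/mol): Ca 2, Ga 29, Ge 119, As 78, Se 195, Br 325.
So from highest to lowest: Br > Se > Ge > As > Ga > Ca.

Br > Se > Ge > As > Ga > Ca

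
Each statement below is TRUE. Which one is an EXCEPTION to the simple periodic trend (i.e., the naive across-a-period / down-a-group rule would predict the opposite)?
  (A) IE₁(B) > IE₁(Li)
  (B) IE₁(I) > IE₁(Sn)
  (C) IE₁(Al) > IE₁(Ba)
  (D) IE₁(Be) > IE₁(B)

The general trend: first ionization energy increases across a period and decreases down a group.
(A) B (period 2, group 13) vs Li (period 2, group 1): the stated order agrees with the simple trend.
(B) I (period 5, group 17) vs Sn (period 5, group 14): the stated order agrees with the simple trend.
(C) Al (period 3, group 13) vs Ba (period 6, group 2): the stated order agrees with the simple trend.
(D) Be (period 2, group 2) vs B (period 2, group 13): the stated order contradicts the simple trend.
The exception is (D): removing B's lone 2p electron is easier than breaking Be's filled 2s².

(D)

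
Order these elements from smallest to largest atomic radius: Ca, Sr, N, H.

Atomic radius shrinks across a period as nuclear charge pulls the same shell inward, and grows down a group as new shells are added.
Neither a single period nor a single group — weigh both effects.
N > H: the two effects oppose for this pair; the down-group effect wins (71 vs 32 pm).
Ca > N: relative to N, both the across-period and down-group shifts push Ca's atomic radius up.
Sr > Ca: they share group 2; the group trend gives Sr the larger value.
Approximate values (pm): H 32, N 71, Ca 171, Sr 185.
So from smallest to largest: H < N < Ca < Sr.

H, N, Ca, Sr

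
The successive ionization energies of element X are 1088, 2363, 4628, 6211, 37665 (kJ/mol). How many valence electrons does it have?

4

Look for the largest jump between consecutive ionization energies: IE5/IE4 ≈ 6.1, far larger than any earlier ratio.
That jump marks the point where a core electron is being removed. So the atom has 4 valence electrons.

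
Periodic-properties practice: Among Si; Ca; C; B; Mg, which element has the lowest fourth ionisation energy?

IE_4 is the cost of taking one more electron from the +3 cation: Si³⁺ still has 1 valence electron; Ca³⁺ is already 1 electron into the core; C³⁺ still has 1 valence electron; B³⁺ is the bare [He] core; Mg³⁺ is already 1 electron into the core.
Core electrons are held far more tightly than valence electrons, so Ca, Mg and B top the IE_4 order.
Valence configurations: Si³⁺ [Ne]3s¹, C³⁺ [He]2s¹.
Approximate IE_4 values (kJ/mol): Si 4356, Ca 6491, C 6223, B 25026, Mg 10543.
Overall IE_4 order: Si < C < Ca < Mg < B.

Si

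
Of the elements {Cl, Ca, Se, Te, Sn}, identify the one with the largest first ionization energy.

Cl

IE₁ increases left→right with effective nuclear charge and decreases top→bottom as the valence shell moves farther out.
Here both period and group differ, so the two effects have to be weighed against each other.
Sn > Ca: the two effects oppose for this pair; the across-period effect wins (709 vs 590 kJ/mol).
Te > Sn: both are in period 5; the period trend gives Te the larger value.
Se > Te: Se sits above Te in group 16, so the down-group effect alone puts Se higher.
Cl > Se: both effects reinforce here, so Cl is clearly the higher of the two.
Approximate values (kJ/mol): Cl 1251, Ca 590, Se 941, Sn 709, Te 869.
The largest first ionization energy among these belongs to Cl.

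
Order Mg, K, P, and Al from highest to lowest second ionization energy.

The second ionization energy removes an electron from the +1 ion. For each element: Mg⁺ still has 1 valence electron; K⁺ is the bare [Ar] core; P⁺ still has 4 valence electrons; Al⁺ still has 2 valence electrons.
Pulling an electron out of a noble-gas core costs far more than removing a remaining valence electron, so K sits at the high end of IE_2.
Valence configurations: Mg⁺ [Ne]3s¹, P⁺ [Ne]3s²3p², Al⁺ [Ne]3s².
Tabulated IE_2 (kJ/mol): Mg 1451, K 3052, P 1907, Al 1817.
Putting it together, IE_2: Mg < Al < P < K.

K, P, Al, Mg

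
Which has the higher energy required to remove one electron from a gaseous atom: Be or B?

Be

Be is in period 2, group 2; B is in period 2, group 13.
IE₁ increases left→right with effective nuclear charge and decreases top→bottom as the valence shell moves farther out.
All lie in period 2; the across-period trend (first ionization energy increases left to right) applies, with the exception below.
Note the exception: Be has a higher first ionization energy than B, contrary to the simple trend — removing B's lone 2p electron is easier than breaking Be's filled 2s².
For reference (kJ/mol): Be 900, B 801.
So Be has the higher energy required to remove one electron from a gaseous atom (Be > B).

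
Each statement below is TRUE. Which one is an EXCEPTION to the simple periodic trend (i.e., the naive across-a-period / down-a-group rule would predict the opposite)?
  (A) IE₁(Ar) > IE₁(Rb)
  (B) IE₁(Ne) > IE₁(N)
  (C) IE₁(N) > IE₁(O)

(C)

The general trend: IE₁ increases across a period and decreases down a group.
(A) Ar (period 3, group 18) vs Rb (period 5, group 1): the stated order agrees with the simple trend.
(B) Ne (period 2, group 18) vs N (period 2, group 15): the stated order agrees with the simple trend.
(C) N (period 2, group 15) vs O (period 2, group 16): the stated order contradicts the simple trend.
The exception is (C): pairing an electron in O's 2p⁴ costs repulsion energy, so O ionizes more easily than half-filled N (2p³).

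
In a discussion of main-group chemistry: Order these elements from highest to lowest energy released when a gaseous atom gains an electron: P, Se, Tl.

Se > P > Tl

P is in period 3, group 15; Se is in period 4, group 16; Tl is in period 6, group 13.
Electron affinity generally becomes more exothermic across a period toward the halogens and less exothermic down a group.
These span different periods and groups, so the two trends combine.
P > Tl: both effects reinforce here, so P is clearly the higher of the two.
Se > P: the two effects oppose for this pair; the across-period effect wins (195 vs 72 kJ/mol).
Approximate values (kJ/mol): P 72, Se 195, Tl 19.
So from highest to lowest: Se > P > Tl.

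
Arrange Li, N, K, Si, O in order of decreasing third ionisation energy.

Li > O > N > K > Si

Consider each +2 ion: Li²⁺ is already 1 electron into the core; N²⁺ still has 3 valence electrons; K²⁺ is already 1 electron into the core; Si²⁺ still has 2 valence electrons; O²⁺ still has 4 valence electrons.
Usually core removal costs more than valence removal, but here the competition is close: a tightly held n=2 valence electron can cost more to remove than an n=3 core electron, so the actual values have to decide it.
Valence configurations: N²⁺ [He]2s²2p¹, Si²⁺ [Ne]3s², O²⁺ [He]2s²2p².
Tabulated IE_3 (kJ/mol): Li 11815, N 4578, K 4420, Si 3232, O 5300.
Overall IE_3 order: Si < K < N < O < Li.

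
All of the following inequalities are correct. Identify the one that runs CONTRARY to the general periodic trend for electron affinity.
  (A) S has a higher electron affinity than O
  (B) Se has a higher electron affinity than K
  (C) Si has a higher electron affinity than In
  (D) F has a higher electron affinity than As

(A)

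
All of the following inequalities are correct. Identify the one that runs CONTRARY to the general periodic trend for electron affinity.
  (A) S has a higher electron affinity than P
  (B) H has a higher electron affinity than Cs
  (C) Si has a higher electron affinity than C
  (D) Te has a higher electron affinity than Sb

(C)

The general trend: electron affinity increases across a period and decreases down a group.
(A) S (period 3, group 16) vs P (period 3, group 15): the stated order agrees with the simple trend.
(B) H (period 1, group 1) vs Cs (period 6, group 1): the stated order agrees with the simple trend.
(C) Si (period 3, group 14) vs C (period 2, group 14): the stated order contradicts the simple trend.
(D) Te (period 5, group 16) vs Sb (period 5, group 15): the stated order agrees with the simple trend.
The exception is (C): Si's larger, more diffuse 3p orbitals accept an added electron slightly more readily than C's compact 2p.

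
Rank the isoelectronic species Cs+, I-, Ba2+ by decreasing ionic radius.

I-, Cs+, Ba2+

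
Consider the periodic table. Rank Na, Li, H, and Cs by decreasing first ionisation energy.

H > Li > Na > Cs

H is in period 1, group 1; Li is in period 2, group 1; Na is in period 3, group 1; Cs is in period 6, group 1.
Removing the outermost electron gets harder across a period and easier down a group.
All are in group 1, so first ionization energy increases up the group.
So from highest to lowest: H > Li > Na > Cs.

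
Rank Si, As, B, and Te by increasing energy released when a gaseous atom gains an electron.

B is in period 2, group 13; Si is in period 3, group 14; As is in period 4, group 15; Te is in period 5, group 16.
Atoms with high Z_eff and room in the valence shell (especially the halogens) have the most exothermic electron affinities.
A diagonal step moves right (one effect) and down (the opposite effect) at once.
As > B: period and group pull opposite ways; the across-period shift dominates (78 vs 27 kJ/mol).
Si > As: period and group pull opposite ways; the down-group shift dominates (134 vs 78 kJ/mol).
Te > Si: the two effects oppose for this pair; the across-period effect wins (190 vs 134 kJ/mol).
Tabulated electron affinity (kJ/mol): B 27, Si 134, As 78, Te 190.
So from lowest to highest: B < As < Si < Te.

B < As < Si < Te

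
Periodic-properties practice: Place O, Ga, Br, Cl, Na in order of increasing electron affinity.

Ga, Na, O, Br, Cl

O is in period 2, group 16; Na is in period 3, group 1; Cl is in period 3, group 17; Ga is in period 4, group 13; Br is in period 4, group 17.
Atoms with high Z_eff and room in the valence shell (especially the halogens) have the most exothermic electron affinities.
These span different periods and groups, so the two trends combine.
Na > Ga: the two effects oppose for this pair; the down-group effect wins (53 vs 29 kJ/mol).
O > Na: both effects reinforce here, so O is clearly the higher of the two.
Br > O: period and group pull opposite ways; the across-period shift dominates (325 vs 141 kJ/mol).
Cl > Br: they share group 17; the group trend gives Cl the larger value.
Approximate values (kJ/mol): O 141, Na 53, Cl 349, Ga 29, Br 325.
So from lowest to highest: Ga < Na < O < Br < Cl.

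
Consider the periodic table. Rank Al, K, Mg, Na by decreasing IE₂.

The second ionization energy removes an electron from the +1 ion. For each element: Al⁺ still has 2 valence electrons; K⁺ is the bare [Ar] core; Mg⁺ still has 1 valence electron; Na⁺ is the bare [Ne] core.
Pulling an electron out of a noble-gas core costs far more than removing a remaining valence electron, so K and Na sit at the high end of IE_2.
Valence configurations: Al⁺ [Ne]3s², Mg⁺ [Ne]3s¹.
Tabulated IE_2 (kJ/mol): Al 1817, K 3052, Mg 1451, Na 4562.
Putting it together, IE_2: Mg < Al < K < Na.

Na, K, Al, Mg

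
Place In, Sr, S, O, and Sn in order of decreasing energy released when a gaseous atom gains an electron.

S > O > Sn > In > Sr

O is in period 2, group 16; S is in period 3, group 16; Sr is in period 5, group 2; In is in period 5, group 13; Sn is in period 5, group 14.
EA tends to increase across a period and decrease down a group, though the pattern is less regular than for IE or radius.
These span different periods and groups, so the two trends combine.
In > Sr: both are in period 5; the period trend gives In the larger value.
Sn > In: both are in period 5; the period trend gives Sn the larger value.
O > Sn: relative to Sn, both the across-period and down-group shifts push O's electron affinity up.
S > O: this pair runs against the simple trend — see the exception note.
Note the exception: S has a higher electron affinity than O, contrary to the simple trend — the compact 2p subshell of O repels the added electron more than S's larger 3p does.
Approximate values (kJ/mol): O 141, S 200, Sr 5, In 29, Sn 107.
So from highest to lowest: S > O > Sn > In > Sr.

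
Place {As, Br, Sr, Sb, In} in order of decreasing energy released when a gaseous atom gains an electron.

Br, Sb, As, In, Sr

As is in period 4, group 15; Br is in period 4, group 17; Sr is in period 5, group 2; In is in period 5, group 13; Sb is in period 5, group 15.
EA tends to increase across a period and decrease down a group, though the pattern is less regular than for IE or radius.
Here both period and group differ, so the two effects have to be weighed against each other.
In > Sr: both are in period 5; the period trend gives In the larger value.
As > In: relative to In, both the across-period and down-group shifts push As's electron affinity up.
Sb > As: this pair runs against the simple trend — see the exception note.
Br > Sb: relative to Sb, both the across-period and down-group shifts push Br's electron affinity up.
Note the exception: Sb has a higher electron affinity than As, contrary to the simple trend — both are half-filled np³, but the pairing/repulsion penalty for the added electron shrinks as the p orbitals become larger and more diffuse down the group, and for Sb that outweighs the weaker nuclear attraction.
For reference (kJ/mol): As 78, Br 325, Sr 5, In 29, Sb 103.
So from highest to lowest: Br > Sb > As > In > Sr.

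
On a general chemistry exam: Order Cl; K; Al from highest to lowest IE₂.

The second ionization energy removes an electron from the +1 ion. For each element: Cl⁺ still has 6 valence electrons; K⁺ is the bare [Ar] core; Al⁺ still has 2 valence electrons.
Breaking into a closed-shell core is much more expensive than removing a leftover valence electron — K has the largest IE_2 here.
Valence configurations: Cl⁺ [Ne]3s²3p⁴, Al⁺ [Ne]3s².
The numbers (kJ/mol): Cl 2298, K 3052, Al 1817.
Overall IE_2 order: Al < Cl < K.

K > Cl > Al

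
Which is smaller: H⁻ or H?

Forming H⁻ adds 1 electron to H. More electron–electron repulsion in the same shell, with unchanged nuclear charge, lets the cloud expand.
An anion is larger than its parent atom: H⁻ > H.

H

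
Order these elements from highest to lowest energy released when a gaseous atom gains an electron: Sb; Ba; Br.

Adding an electron releases more energy for atoms nearer the top right (short of the noble gases).
Neither a single period nor a single group — weigh both effects.
Sb > Ba: relative to Ba, both the across-period and down-group shifts push Sb's electron affinity up.
Br > Sb: both effects reinforce here, so Br is clearly the higher of the two.
Tabulated electron affinity (kJ/mol): Br 325, Sb 103, Ba 14.
So from highest to lowest: Br > Sb > Ba.

Br > Sb > Ba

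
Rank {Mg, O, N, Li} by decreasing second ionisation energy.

Li, O, N, Mg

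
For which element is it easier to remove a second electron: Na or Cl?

Cl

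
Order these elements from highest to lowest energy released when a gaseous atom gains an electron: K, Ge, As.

K is in period 4, group 1; Ge is in period 4, group 14; As is in period 4, group 15.
EA tends to increase across a period and decrease down a group, though the pattern is less regular than for IE or radius.
All lie in period 4; the across-period trend (electron affinity increases left to right) applies, with the exception below.
Note the exception: Ge has a higher electron affinity than As, contrary to the simple trend — adding an electron to As's half-filled 4p³ is unfavourable, so Ge (4p²) has the more exothermic EA.
For reference (kJ/mol): K 48, Ge 119, As 78.
So from highest to lowest: Ge > As > K.

Ge > As > K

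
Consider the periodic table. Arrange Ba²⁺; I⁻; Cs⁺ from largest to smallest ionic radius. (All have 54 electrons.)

All of these have 54 electrons, so size is governed by nuclear charge alone: the more protons, the stronger the pull on the same electron cloud, and the smaller the ion.
Nuclear charges: Ba²⁺ (Z=56), Cs⁺ (Z=55), I⁻ (Z=53).
Largest to smallest: I⁻ > Cs⁺ > Ba²⁺.

I⁻, Cs⁺, Ba²⁺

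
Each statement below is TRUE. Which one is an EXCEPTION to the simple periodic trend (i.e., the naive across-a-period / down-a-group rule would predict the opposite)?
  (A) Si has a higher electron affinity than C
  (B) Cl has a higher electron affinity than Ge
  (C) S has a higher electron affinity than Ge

(A)

The general trend: electron affinity increases across a period and decreases down a group.
(A) Si (period 3, group 14) vs C (period 2, group 14): the stated order contradicts the simple trend.
(B) Cl (period 3, group 17) vs Ge (period 4, group 14): the stated order agrees with the simple trend.
(C) S (period 3, group 16) vs Ge (period 4, group 14): the stated order agrees with the simple trend.
The exception is (A): Si's larger, more diffuse 3p orbitals accept an added electron slightly more readily than C's compact 2p.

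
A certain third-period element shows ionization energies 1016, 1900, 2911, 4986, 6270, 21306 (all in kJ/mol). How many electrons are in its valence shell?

5

Look for the largest jump between consecutive ionization energies: IE6/IE5 ≈ 3.4, far larger than any earlier ratio.
That jump marks the point where a core electron is being removed. So the atom has 5 valence electrons.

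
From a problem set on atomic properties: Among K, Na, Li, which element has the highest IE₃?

After 2 electrons have been removed, what remains? K²⁺ is already 1 electron into the core; Na²⁺ is already 1 electron into the core; Li²⁺ is already 1 electron into the core.
All of these are removing an electron from a noble-gas core or deeper; the smaller core (lower principal quantum number) is held far more tightly, and within a period the higher nuclear charge binds the same core more tightly.
Approximate IE_3 values (kJ/mol): K 4420, Na 6910, Li 11815.
Putting it together, IE_3: K < Na < Li.

Li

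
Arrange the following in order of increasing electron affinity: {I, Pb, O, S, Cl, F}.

Pb, O, S, I, F, Cl

O is in period 2, group 16; F is in period 2, group 17; S is in period 3, group 16; Cl is in period 3, group 17; I is in period 5, group 17; Pb is in period 6, group 14.
EA tends to increase across a period and decrease down a group, though the pattern is less regular than for IE or radius.
Neither a single period nor a single group — weigh both effects.
O > Pb: relative to Pb, both the across-period and down-group shifts push O's electron affinity up.
S > O: this pair runs against the simple trend — see the exception note.
I > S: period and group pull opposite ways; the across-period shift dominates (295 vs 200 kJ/mol).
F > I: F sits above I in group 17, so the down-group effect alone puts F higher.
Cl > F: this pair runs against the simple trend — see the exception note.
Note the exception: S has a higher electron affinity than O, contrary to the simple trend — the compact 2p subshell of O repels the added electron more than S's larger 3p does.
Note the exception: Cl has a higher electron affinity than F, contrary to the simple trend — F's small 2p subshell makes the incoming electron feel strong e⁻–e⁻ repulsion, so Cl actually releases more energy on gaining an electron.
For reference (kJ/mol): O 141, F 328, S 200, Cl 349, I 295, Pb 35.
So from lowest to highest: Pb < O < S < I < F < Cl.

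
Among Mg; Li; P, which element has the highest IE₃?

Li

After 2 electrons have been removed, what remains? Mg²⁺ is the bare [Ne] core; Li²⁺ is already 1 electron into the core; P²⁺ still has 3 valence electrons.
Pulling an electron out of a noble-gas core costs far more than removing a remaining valence electron, so Mg and Li sit at the high end of IE_3.
Approximate IE_3 values (kJ/mol): Mg 7733, Li 11815, P 2914.
Hence IE_3: P < Mg < Li.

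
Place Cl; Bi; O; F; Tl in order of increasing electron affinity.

Tl < Bi < O < F < Cl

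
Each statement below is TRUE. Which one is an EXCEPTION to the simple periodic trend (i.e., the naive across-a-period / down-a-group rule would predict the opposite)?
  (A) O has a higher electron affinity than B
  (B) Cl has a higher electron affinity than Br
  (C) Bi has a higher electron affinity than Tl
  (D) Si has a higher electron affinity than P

(D)

The general trend: electron affinity increases across a period and decreases down a group.
(A) O (period 2, group 16) vs B (period 2, group 13): the stated order agrees with the simple trend.
(B) Cl (period 3, group 17) vs Br (period 4, group 17): the stated order agrees with the simple trend.
(C) Bi (period 6, group 15) vs Tl (period 6, group 13): the stated order agrees with the simple trend.
(D) Si (period 3, group 14) vs P (period 3, group 15): the stated order contradicts the simple trend.
The exception is (D): adding an electron to P's half-filled 3p³ is unfavourable, so Si (3p²) has the more exothermic EA.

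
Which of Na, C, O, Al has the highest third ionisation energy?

Na

Consider each +2 ion: Na²⁺ is already 1 electron into the core; C²⁺ still has 2 valence electrons; O²⁺ still has 4 valence electrons; Al²⁺ still has 1 valence electron.
Pulling an electron out of a noble-gas core costs far more than removing a remaining valence electron, so Na sits at the high end of IE_3.
Valence configurations: C²⁺ [He]2s², O²⁺ [He]2s²2p², Al²⁺ [Ne]3s¹.
Approximate IE_3 values (kJ/mol): Na 6910, C 4620, O 5300, Al 2745.
So the third ionization energies run Al < C < O < Na.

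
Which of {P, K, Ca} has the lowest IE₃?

P

After 2 electrons have been removed, what remains? P²⁺ still has 3 valence electrons; K²⁺ is already 1 electron into the core; Ca²⁺ is the bare [Ar] core.
Core electrons are held far more tightly than valence electrons, so K and Ca top the IE_3 order.
The numbers (kJ/mol): P 2914, K 4420, Ca 4912.
Putting it together, IE_3: P < K < Ca.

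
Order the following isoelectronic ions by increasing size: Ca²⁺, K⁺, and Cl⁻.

All of these have 18 electrons, so size is governed by nuclear charge alone: the more protons, the stronger the pull on the same electron cloud, and the smaller the ion.
Nuclear charges: Ca²⁺ (Z=20), K⁺ (Z=19), Cl⁻ (Z=17).
Smallest to largest: Ca²⁺ < K⁺ < Cl⁻.

Ca²⁺ < K⁺ < Cl⁻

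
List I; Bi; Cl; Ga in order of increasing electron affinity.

Ga, Bi, I, Cl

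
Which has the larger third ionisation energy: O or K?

O

After 2 electrons have been removed, what remains? O²⁺ still has 4 valence electrons; K²⁺ is already 1 electron into the core.
Usually core removal costs more than valence removal, but here the competition is close: a tightly held n=2 valence electron can cost more to remove than an n=3 core electron, so the actual values have to decide it.
The numbers (kJ/mol): O 5300, K 4420.
Hence IE_3: K < O.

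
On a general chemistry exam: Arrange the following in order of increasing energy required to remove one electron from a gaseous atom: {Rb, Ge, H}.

First ionization energy rises across a period (greater Z_eff holds electrons more tightly) and falls down a group (valence electrons are farther from the nucleus).
Neither a single period nor a single group — weigh both effects.
Ge > Rb: both effects reinforce here, so Ge is clearly the higher of the two.
H > Ge: the two effects oppose for this pair; the down-group effect wins (1312 vs 762 kJ/mol).
Approximate values (kJ/mol): H 1312, Ge 762, Rb 403.
So from lowest to highest: Rb < Ge < H.

Rb < Ge < H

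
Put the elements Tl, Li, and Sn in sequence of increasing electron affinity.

Tl, Li, Sn

Li is in period 2, group 1; Sn is in period 5, group 14; Tl is in period 6, group 13.
Adding an electron releases more energy for atoms nearer the top right (short of the noble gases).
These span different periods and groups, so the two trends combine.
Li > Tl: period and group pull opposite ways; the down-group shift dominates (60 vs 19 kJ/mol).
Sn > Li: the two effects oppose for this pair; the across-period effect wins (107 vs 60 kJ/mol).
Approximate values (kJ/mol): Li 60, Sn 107, Tl 19.
So from lowest to highest: Tl < Li < Sn.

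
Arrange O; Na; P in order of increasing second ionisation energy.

The second ionization energy removes an electron from the +1 ion. For each element: O⁺ still has 5 valence electrons; Na⁺ is the bare [Ne] core; P⁺ still has 4 valence electrons.
Core electrons are held far more tightly than valence electrons, so Na tops the IE_2 order.
Valence configurations: O⁺ [He]2s²2p³, P⁺ [Ne]3s²3p².
Approximate IE_2 values (kJ/mol): O 3388, Na 4562, P 1907.
Overall IE_2 order: P < O < Na.

P < O < Na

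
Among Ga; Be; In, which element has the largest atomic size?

In

Be is in period 2, group 2; Ga is in period 4, group 13; In is in period 5, group 13.
Across a period the added protons contract the valence shell; down a group each new principal shell makes the atom larger.
Neither a single period nor a single group — weigh both effects.
Ga > Be: period and group pull opposite ways; the down-group shift dominates (124 vs 102 pm).
In > Ga: they share group 13; the group trend gives In the larger value.
Tabulated atomic radius (pm): Be 102, Ga 124, In 142.
The largest atomic size among these belongs to In.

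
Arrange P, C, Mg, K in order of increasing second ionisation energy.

After 1 electron has been removed, what remains? P⁺ still has 4 valence electrons; C⁺ still has 3 valence electrons; Mg⁺ still has 1 valence electron; K⁺ is the bare [Ar] core.
Pulling an electron out of a noble-gas core costs far more than removing a remaining valence electron, so K sits at the high end of IE_2.
Valence configurations: P⁺ [Ne]3s²3p², C⁺ [He]2s²2p¹, Mg⁺ [Ne]3s¹.
The numbers (kJ/mol): P 1907, C 2353, Mg 1451, K 3052.
Hence IE_2: Mg < P < C < K.

Mg, P, C, K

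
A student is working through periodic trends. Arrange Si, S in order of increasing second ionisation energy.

Si, S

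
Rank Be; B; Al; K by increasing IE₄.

IE_4 is the cost of taking one more electron from the +3 cation: Be³⁺ is already 1 electron into the core; B³⁺ is the bare [He] core; Al³⁺ is the bare [Ne] core; K³⁺ is already 2 electrons into the core.
All of these are removing an electron from a noble-gas core or deeper; the smaller core (lower principal quantum number) is held far more tightly, and within a period the higher nuclear charge binds the same core more tightly.
The numbers (kJ/mol): Be 21007, B 25026, Al 11577, K 5877.
Overall IE_4 order: K < Al < Be < B.

K, Al, Be, B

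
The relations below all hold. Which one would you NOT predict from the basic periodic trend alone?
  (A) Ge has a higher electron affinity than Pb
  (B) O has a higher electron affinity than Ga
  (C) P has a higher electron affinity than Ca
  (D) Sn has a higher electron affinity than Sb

The general trend: electron affinity increases across a period and decreases down a group.
(A) Ge (period 4, group 14) vs Pb (period 6, group 14): the stated order agrees with the simple trend.
(B) O (period 2, group 16) vs Ga (period 4, group 13): the stated order agrees with the simple trend.
(C) P (period 3, group 15) vs Ca (period 4, group 2): the stated order agrees with the simple trend.
(D) Sn (period 5, group 14) vs Sb (period 5, group 15): the stated order contradicts the simple trend.
The exception is (D): adding an electron to Sb's half-filled 5p³ is unfavourable, so Sn has the more exothermic EA.

(D)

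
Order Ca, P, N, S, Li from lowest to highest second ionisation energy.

Ca, P, S, N, Li

The second ionization energy removes an electron from the +1 ion. For each element: Ca⁺ still has 1 valence electron; P⁺ still has 4 valence electrons; N⁺ still has 4 valence electrons; S⁺ still has 5 valence electrons; Li⁺ is the bare [He] core.
Core electrons are held far more tightly than valence electrons, so Li tops the IE_2 order.
Valence configurations: Ca⁺ [Ar]4s¹, P⁺ [Ne]3s²3p², N⁺ [He]2s²2p², S⁺ [Ne]3s²3p³.
Approximate IE_2 values (kJ/mol): Ca 1145, P 1907, N 2856, S 2252, Li 7298.
Putting it together, IE_2: Ca < P < S < N < Li.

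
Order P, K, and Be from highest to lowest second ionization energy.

K > P > Be

IE_2 is the cost of taking one more electron from the +1 cation: P⁺ still has 4 valence electrons; K⁺ is the bare [Ar] core; Be⁺ still has 1 valence electron.
Core electrons are held far more tightly than valence electrons, so K tops the IE_2 order.
Valence configurations: P⁺ [Ne]3s²3p², Be⁺ [He]2s¹.
Tabulated IE_2 (kJ/mol): P 1907, K 3052, Be 1757.
So the second ionization energies run Be < P < K.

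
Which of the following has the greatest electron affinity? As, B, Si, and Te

B is in period 2, group 13; Si is in period 3, group 14; As is in period 4, group 15; Te is in period 5, group 16.
EA tends to increase across a period and decrease down a group, though the pattern is less regular than for IE or radius.
These sit on a diagonal, where the across-period and down-group effects partly cancel.
As > B: period and group pull opposite ways; the across-period shift dominates (78 vs 27 kJ/mol).
Si > As: the two effects oppose for this pair; the down-group effect wins (134 vs 78 kJ/mol).
Te > Si: the two effects oppose for this pair; the across-period effect wins (190 vs 134 kJ/mol).
Approximate values (kJ/mol): B 27, Si 134, As 78, Te 190.
The greatest electron affinity among these belongs to Te.

Te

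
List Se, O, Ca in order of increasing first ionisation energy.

Ca, Se, O

O is in period 2, group 16; Ca is in period 4, group 2; Se is in period 4, group 16.
Removing the outermost electron gets harder across a period and easier down a group.
Here both period and group differ, so the two effects have to be weighed against each other.
Se > Ca: both are in period 4; the period trend gives Se the larger value.
O > Se: O sits above Se in group 16, so the down-group effect alone puts O higher.
For reference (kJ/mol): O 1314, Ca 590, Se 941.
So from lowest to highest: Ca < Se < O.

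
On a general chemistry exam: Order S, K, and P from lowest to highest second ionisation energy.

P < S < K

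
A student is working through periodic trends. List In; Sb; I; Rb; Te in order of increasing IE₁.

Removing the outermost electron gets harder across a period and easier down a group.
All lie in period 5, so first ionization energy increases left to right.
So from lowest to highest: Rb < In < Sb < Te < I.

Rb < In < Sb < Te < I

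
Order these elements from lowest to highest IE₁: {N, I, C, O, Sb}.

Sb < I < C < O < N

C is in period 2, group 14; N is in period 2, group 15; O is in period 2, group 16; Sb is in period 5, group 15; I is in period 5, group 17.
First ionization energy rises across a period (greater Z_eff holds electrons more tightly) and falls down a group (valence electrons are farther from the nucleus).
Here both period and group differ, so the two effects have to be weighed against each other.
I > Sb: I lies to the right of Sb in period 5, so the across-period effect alone puts I higher.
C > I: the two effects oppose for this pair; the down-group effect wins (1086 vs 1008 kJ/mol).
O > C: O lies to the right of C in period 2, so the across-period effect alone puts O higher.
N > O: this pair runs against the simple trend — see the exception note.
Note the exception: N has a higher first ionization energy than O, contrary to the simple trend — pairing an electron in O's 2p⁴ costs repulsion energy, so O ionizes more easily than half-filled N (2p³).
For reference (kJ/mol): C 1086, N 1402, O 1314, Sb 831, I 1008.
So from lowest to highest: Sb < I < C < O < N.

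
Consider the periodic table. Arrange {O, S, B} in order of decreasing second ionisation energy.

O > B > S

After 1 electron has been removed, what remains? O⁺ still has 5 valence electrons; S⁺ still has 5 valence electrons; B⁺ still has 2 valence electrons.
All are still removing valence electrons, so compare the +1 ions as you would atoms: IE_2 generally rises across a period (higher Z_eff) and falls down a group (larger shell), subject to the usual subshell exceptions.
Valence configurations: O⁺ [He]2s²2p³, S⁺ [Ne]3s²3p³, B⁺ [He]2s².
Tabulated IE_2 (kJ/mol): O 3388, S 2252, B 2427.
Hence IE_2: S < B < O.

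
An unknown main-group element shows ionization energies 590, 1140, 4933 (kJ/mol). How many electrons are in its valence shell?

2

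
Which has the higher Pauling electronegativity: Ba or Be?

Be

Be is in period 2, group 2; Ba is in period 6, group 2.
Smaller atoms with higher effective nuclear charge are more electronegative.
All are in group 2, so electronegativity increases up the group.
So Be has the higher Pauling electronegativity (Be > Ba).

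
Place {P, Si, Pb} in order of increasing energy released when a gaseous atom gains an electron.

Si is in period 3, group 14; P is in period 3, group 15; Pb is in period 6, group 14.
Electron affinity generally becomes more exothermic across a period toward the halogens and less exothermic down a group.
These span different periods and groups, so the two trends combine.
P > Pb: both effects reinforce here, so P is clearly the higher of the two.
Si > P: this pair runs against the simple trend — see the exception note.
Note the exception: Si has a higher electron affinity than P, contrary to the simple trend — adding an electron to P's half-filled 3p³ is unfavourable, so Si (3p²) has the more exothermic EA.
Approximate values (kJ/mol): Si 134, P 72, Pb 35.
So from lowest to highest: Pb < P < Si.

Pb < P < Si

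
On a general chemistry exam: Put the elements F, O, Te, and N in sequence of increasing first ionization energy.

N is in period 2, group 15; O is in period 2, group 16; F is in period 2, group 17; Te is in period 5, group 16.
Across a period the outer electron is held more tightly (higher IE₁); down a group it sits in a higher shell, more shielded, and comes off more easily.
These span different periods and groups, so the two trends combine.
O > Te: they share group 16; the group trend gives O the larger value.
N > O: this pair runs against the simple trend — see the exception note.
F > N: F lies to the right of N in period 2, so the across-period effect alone puts F higher.
Note the exception: N has a higher first ionization energy than O, contrary to the simple trend — pairing an electron in O's 2p⁴ costs repulsion energy, so O ionizes more easily than half-filled N (2p³).
Approximate values (kJ/mol): N 1402, O 1314, F 1681, Te 869.
So from lowest to highest: Te < O < N < F.

Te < O < N < F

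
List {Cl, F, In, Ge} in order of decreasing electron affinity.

Cl > F > Ge > In

F is in period 2, group 17; Cl is in period 3, group 17; Ge is in period 4, group 14; In is in period 5, group 13.
EA tends to increase across a period and decrease down a group, though the pattern is less regular than for IE or radius.
These span different periods and groups, so the two trends combine.
Ge > In: both effects reinforce here, so Ge is clearly the higher of the two.
F > Ge: both effects reinforce here, so F is clearly the higher of the two.
Cl > F: this pair runs against the simple trend — see the exception note.
Note the exception: Cl has a higher electron affinity than F, contrary to the simple trend — F's small 2p subshell makes the incoming electron feel strong e⁻–e⁻ repulsion, so Cl actually releases more energy on gaining an electron.
Approximate values (kJ/mol): F 328, Cl 349, Ge 119, In 29.
So from highest to lowest: Cl > F > Ge > In.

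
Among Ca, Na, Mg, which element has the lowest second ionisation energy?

IE_2 is the cost of taking one more electron from the +1 cation: Ca⁺ still has 1 valence electron; Na⁺ is the bare [Ne] core; Mg⁺ still has 1 valence electron.
Breaking into a closed-shell core is much more expensive than removing a leftover valence electron — Na has the largest IE_2 here.
Valence configurations: Ca⁺ [Ar]4s¹, Mg⁺ [Ne]3s¹.
The numbers (kJ/mol): Ca 1145, Na 4562, Mg 1451.
Hence IE_2: Ca < Mg < Na.

Ca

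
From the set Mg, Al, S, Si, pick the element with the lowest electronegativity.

Electronegativity increases across a period and decreases down a group, tracking effective nuclear charge and atomic size.
All lie in period 3, so electronegativity increases left to right.
The lowest electronegativity among these belongs to Mg.

Mg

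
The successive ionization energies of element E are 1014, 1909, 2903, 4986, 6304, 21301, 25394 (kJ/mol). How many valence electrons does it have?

5

Look for the largest jump between consecutive ionization energies: IE6/IE5 ≈ 3.4, far larger than any earlier ratio.
That jump marks the point where a core electron is being removed. So the atom has 5 valence electrons.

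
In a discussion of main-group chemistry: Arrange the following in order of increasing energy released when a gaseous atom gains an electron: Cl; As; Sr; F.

Atoms with high Z_eff and room in the valence shell (especially the halogens) have the most exothermic electron affinities.
These span different periods and groups, so the two trends combine.
As > Sr: relative to Sr, both the across-period and down-group shifts push As's electron affinity up.
F > As: relative to As, both the across-period and down-group shifts push F's electron affinity up.
Cl > F: this pair runs against the simple trend — see the exception note.
Note the exception: Cl has a higher electron affinity than F, contrary to the simple trend — F's small 2p subshell makes the incoming electron feel strong e⁻–e⁻ repulsion, so Cl actually releases more energy on gaining an electron.
For reference (kJ/mol): F 328, Cl 349, As 78, Sr 5.
So from lowest to highest: Sr < As < F < Cl.

Sr, As, F, Cl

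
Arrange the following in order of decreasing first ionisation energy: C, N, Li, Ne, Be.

Ne > N > C > Be > Li

Li is in period 2, group 1; Be is in period 2, group 2; C is in period 2, group 14; N is in period 2, group 15; Ne is in period 2, group 18.
First ionization energy rises across a period (greater Z_eff holds electrons more tightly) and falls down a group (valence electrons are farther from the nucleus).
All lie in period 2, so first ionization energy increases left to right.
So from highest to lowest: Ne > N > C > Be > Li.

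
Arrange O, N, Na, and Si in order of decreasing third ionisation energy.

Na > O > N > Si

Consider each +2 ion: O²⁺ still has 4 valence electrons; N²⁺ still has 3 valence electrons; Na²⁺ is already 1 electron into the core; Si²⁺ still has 2 valence electrons.
Breaking into a closed-shell core is much more expensive than removing a leftover valence electron — Na has the largest IE_3 here.
Valence configurations: O²⁺ [He]2s²2p², N²⁺ [He]2s²2p¹, Si²⁺ [Ne]3s².
Approximate IE_3 values (kJ/mol): O 5300, N 4578, Na 6910, Si 3232.
Putting it together, IE_3: Si < N < O < Na.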